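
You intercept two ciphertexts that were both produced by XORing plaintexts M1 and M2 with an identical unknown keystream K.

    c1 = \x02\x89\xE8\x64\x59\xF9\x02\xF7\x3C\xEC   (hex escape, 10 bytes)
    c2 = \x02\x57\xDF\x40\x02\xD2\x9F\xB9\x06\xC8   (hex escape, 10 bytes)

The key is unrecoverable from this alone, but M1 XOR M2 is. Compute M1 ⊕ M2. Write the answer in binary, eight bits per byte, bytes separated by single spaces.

c1 ⊕ c2 = (M1 ⊕ K) ⊕ (M2 ⊕ K) = M1 ⊕ M2 — the shared key cancels under XOR.
byte 0: 02 xor 02 = 00
byte 1: 89 xor 57 = de
byte 2: e8 xor df = 37
byte 3: 64 xor 40 = 24
byte 4: 59 xor 02 = 5b
byte 5: f9 xor d2 = 2b
byte 6: 02 xor 9f = 9d
byte 7: f7 xor b9 = 4e
byte 8: 3c xor 06 = 3a
byte 9: ec xor c8 = 24

00000000 11011110 00110111 00100100 01011011 00101011 10011101 01001110 00111010 00100100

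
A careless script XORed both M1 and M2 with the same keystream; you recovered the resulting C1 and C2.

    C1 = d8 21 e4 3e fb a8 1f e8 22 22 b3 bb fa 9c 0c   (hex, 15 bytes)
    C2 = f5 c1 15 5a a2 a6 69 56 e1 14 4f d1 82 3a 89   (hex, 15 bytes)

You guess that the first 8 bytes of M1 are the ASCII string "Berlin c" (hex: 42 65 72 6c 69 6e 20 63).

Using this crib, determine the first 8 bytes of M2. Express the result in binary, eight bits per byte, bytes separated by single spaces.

First, C1 ⊕ C2 = (M1 ⊕ K) ⊕ (M2 ⊕ K) = M1 ⊕ M2, so the key drops out. Then M2 = (M1 ⊕ M2) ⊕ M1 over the first 8 bytes.
byte 0: (d8 ^ f5) ^ 42 = 2d ^ 42 = 6f
byte 1: (21 ^ c1) ^ 65 = e0 ^ 65 = 85
byte 2: (e4 ^ 15) ^ 72 = f1 ^ 72 = 83
byte 3: (3e ^ 5a) ^ 6c = 64 ^ 6c = 08
byte 4: (fb ^ a2) ^ 69 = 59 ^ 69 = 30
byte 5: (a8 ^ a6) ^ 6e = 0e ^ 6e = 60
byte 6: (1f ^ 69) ^ 20 = 76 ^ 20 = 56
byte 7: (e8 ^ 56) ^ 63 = be ^ 63 = dd

01101111 10000101 10000011 00001000 00110000 01100000 01010110 11011101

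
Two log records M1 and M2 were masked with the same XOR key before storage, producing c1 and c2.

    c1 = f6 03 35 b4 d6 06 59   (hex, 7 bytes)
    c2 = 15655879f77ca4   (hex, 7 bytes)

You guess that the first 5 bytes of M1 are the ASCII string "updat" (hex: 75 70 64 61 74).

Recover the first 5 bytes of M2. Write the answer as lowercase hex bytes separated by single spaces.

First, c1 ⊕ c2 = (M1 ⊕ K) ⊕ (M2 ⊕ K) = M1 ⊕ M2, so the key drops out. Then M2 = (M1 ⊕ M2) ⊕ M1 over the first 5 bytes.
byte 0: (f6 xor 15) xor 75 = e3 xor 75 = 96
byte 1: (03 xor 65) xor 70 = 66 xor 70 = 16
byte 2: (35 xor 58) xor 64 = 6d xor 64 = 09
byte 3: (b4 xor 79) xor 61 = cd xor 61 = ac
byte 4: (d6 xor f7) xor 74 = 21 xor 74 = 55

96 16 09 ac 55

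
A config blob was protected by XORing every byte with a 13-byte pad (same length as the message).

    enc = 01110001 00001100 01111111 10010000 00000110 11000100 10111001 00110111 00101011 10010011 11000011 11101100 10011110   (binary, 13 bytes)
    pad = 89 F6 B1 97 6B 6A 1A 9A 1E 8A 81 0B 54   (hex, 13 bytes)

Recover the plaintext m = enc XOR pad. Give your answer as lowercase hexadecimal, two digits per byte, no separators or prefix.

f8face076daea3ad351942e7ca

113 XOR 137 = 248
 12 XOR 246 = 250
127 XOR 177 = 206
144 XOR 151 =   7
  6 XOR 107 = 109
196 XOR 106 = 174
185 XOR  26 = 163
 55 XOR 154 = 173
 43 XOR  30 =  53
147 XOR 138 =  25
195 XOR 129 =  66
236 XOR  11 = 231
158 XOR  84 = 202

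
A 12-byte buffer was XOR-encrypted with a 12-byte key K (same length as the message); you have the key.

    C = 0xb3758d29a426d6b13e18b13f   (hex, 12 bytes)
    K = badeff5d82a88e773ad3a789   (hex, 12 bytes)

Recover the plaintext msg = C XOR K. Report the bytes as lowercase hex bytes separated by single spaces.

09 ab 72 74 26 8e 58 c6 04 cb 16 b6

b3 ^ ba = 09
75 ^ de = ab
8d ^ ff = 72
29 ^ 5d = 74
a4 ^ 82 = 26
26 ^ a8 = 8e
d6 ^ 8e = 58
b1 ^ 77 = c6
3e ^ 3a = 04
18 ^ d3 = cb
b1 ^ a7 = 16
3f ^ 89 = b6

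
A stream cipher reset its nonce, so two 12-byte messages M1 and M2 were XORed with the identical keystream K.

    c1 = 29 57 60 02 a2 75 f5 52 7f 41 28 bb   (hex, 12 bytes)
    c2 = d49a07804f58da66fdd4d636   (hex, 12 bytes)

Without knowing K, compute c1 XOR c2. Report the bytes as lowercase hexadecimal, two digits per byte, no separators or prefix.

c1 ⊕ c2 = (M1 ⊕ K) ⊕ (M2 ⊕ K) = M1 ⊕ M2 — the shared key cancels under XOR.
 41 ^ 212 = 253
 87 ^ 154 = 205
 96 ^   7 = 103
  2 ^ 128 = 130
162 ^  79 = 237
117 ^  88 =  45
245 ^ 218 =  47
 82 ^ 102 =  52
127 ^ 253 = 130
 65 ^ 212 = 149
 40 ^ 214 = 254
187 ^  54 = 141

fdcd6782ed2d2f348295fe8d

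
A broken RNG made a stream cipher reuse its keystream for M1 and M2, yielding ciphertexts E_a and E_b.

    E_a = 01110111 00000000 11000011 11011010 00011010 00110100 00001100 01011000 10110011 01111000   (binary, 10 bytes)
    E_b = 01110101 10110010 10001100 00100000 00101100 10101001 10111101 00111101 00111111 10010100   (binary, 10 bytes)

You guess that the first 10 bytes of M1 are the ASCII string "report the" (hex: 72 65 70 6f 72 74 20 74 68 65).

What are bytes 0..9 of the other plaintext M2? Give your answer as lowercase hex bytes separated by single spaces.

70 d7 3f 95 44 e9 91 11 e4 89

First, E_a ⊕ E_b = (M1 ⊕ K) ⊕ (M2 ⊕ K) = M1 ⊕ M2, so the key drops out. Then M2 = (M1 ⊕ M2) ⊕ M1 over the first 10 bytes.
byte 0: (77 xor 75) xor 72 = 02 xor 72 = 70
byte 1: (00 xor b2) xor 65 = b2 xor 65 = d7
byte 2: (c3 xor 8c) xor 70 = 4f xor 70 = 3f
byte 3: (da xor 20) xor 6f = fa xor 6f = 95
byte 4: (1a xor 2c) xor 72 = 36 xor 72 = 44
byte 5: (34 xor a9) xor 74 = 9d xor 74 = e9
byte 6: (0c xor bd) xor 20 = b1 xor 20 = 91
byte 7: (58 xor 3d) xor 74 = 65 xor 74 = 11
byte 8: (b3 xor 3f) xor 68 = 8c xor 68 = e4
byte 9: (78 xor 94) xor 65 = ec xor 65 = 89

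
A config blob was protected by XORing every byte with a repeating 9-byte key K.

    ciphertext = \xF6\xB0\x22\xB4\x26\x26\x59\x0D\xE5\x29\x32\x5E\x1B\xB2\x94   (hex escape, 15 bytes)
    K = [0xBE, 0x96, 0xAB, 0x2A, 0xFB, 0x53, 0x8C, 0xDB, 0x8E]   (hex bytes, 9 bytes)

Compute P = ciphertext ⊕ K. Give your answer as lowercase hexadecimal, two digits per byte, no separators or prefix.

4826899edd75d5d66b97a4f53149c7

The 9-byte key repeats, so the effective keystream is be 96 ab 2a fb 53 8c db 8e be 96 ab 2a fb 53.
byte 0: 11110110 ⊕ 10111110 = 01001000
byte 1: 10110000 ⊕ 10010110 = 00100110
byte 2: 00100010 ⊕ 10101011 = 10001001
byte 3: 10110100 ⊕ 00101010 = 10011110
byte 4: 00100110 ⊕ 11111011 = 11011101
byte 5: 00100110 ⊕ 01010011 = 01110101
byte 6: 01011001 ⊕ 10001100 = 11010101
byte 7: 00001101 ⊕ 11011011 = 11010110
byte 8: 11100101 ⊕ 10001110 = 01101011
byte 9: 00101001 ⊕ 10111110 = 10010111
byte 10: 00110010 ⊕ 10010110 = 10100100
byte 11: 01011110 ⊕ 10101011 = 11110101
byte 12: 00011011 ⊕ 00101010 = 00110001
byte 13: 10110010 ⊕ 11111011 = 01001001
byte 14: 10010100 ⊕ 01010011 = 11000111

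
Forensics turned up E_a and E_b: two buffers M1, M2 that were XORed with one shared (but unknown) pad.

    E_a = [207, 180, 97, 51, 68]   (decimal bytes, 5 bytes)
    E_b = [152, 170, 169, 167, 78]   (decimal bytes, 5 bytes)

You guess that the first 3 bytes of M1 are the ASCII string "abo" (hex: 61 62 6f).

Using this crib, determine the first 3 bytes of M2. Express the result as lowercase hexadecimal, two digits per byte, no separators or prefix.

First, E_a ⊕ E_b = (M1 ⊕ K) ⊕ (M2 ⊕ K) = M1 ⊕ M2, so the key drops out. Then M2 = (M1 ⊕ M2) ⊕ M1 over the first 3 bytes.
byte 0: (cf xor 98) xor 61 = 57 xor 61 = 36
byte 1: (b4 xor aa) xor 62 = 1e xor 62 = 7c
byte 2: (61 xor a9) xor 6f = c8 xor 6f = a7

367ca7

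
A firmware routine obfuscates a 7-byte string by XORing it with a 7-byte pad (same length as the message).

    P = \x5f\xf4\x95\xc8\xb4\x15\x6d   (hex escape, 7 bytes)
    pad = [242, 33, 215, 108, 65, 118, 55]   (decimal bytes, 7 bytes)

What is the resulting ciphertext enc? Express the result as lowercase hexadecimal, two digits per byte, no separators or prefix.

XOR is its own inverse, so applying the key byte-wise gives the result directly.
5f ⊕ f2 = ad
f4 ⊕ 21 = d5
95 ⊕ d7 = 42
c8 ⊕ 6c = a4
b4 ⊕ 41 = f5
15 ⊕ 76 = 63
6d ⊕ 37 = 5a

add542a4f5635a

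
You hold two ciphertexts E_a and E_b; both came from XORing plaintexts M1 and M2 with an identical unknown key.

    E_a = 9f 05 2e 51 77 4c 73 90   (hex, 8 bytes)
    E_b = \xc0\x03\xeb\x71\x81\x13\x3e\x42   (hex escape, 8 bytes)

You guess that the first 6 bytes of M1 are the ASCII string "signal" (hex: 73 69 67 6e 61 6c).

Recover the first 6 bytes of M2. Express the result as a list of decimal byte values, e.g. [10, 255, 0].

First, E_a ⊕ E_b = (M1 ⊕ K) ⊕ (M2 ⊕ K) = M1 ⊕ M2, so the key drops out. Then M2 = (M1 ⊕ M2) ⊕ M1 over the first 6 bytes.
byte 0: (9f XOR c0) XOR 73 = 5f XOR 73 = 2c
byte 1: (05 XOR 03) XOR 69 = 06 XOR 69 = 6f
byte 2: (2e XOR eb) XOR 67 = c5 XOR 67 = a2
byte 3: (51 XOR 71) XOR 6e = 20 XOR 6e = 4e
byte 4: (77 XOR 81) XOR 61 = f6 XOR 61 = 97
byte 5: (4c XOR 13) XOR 6c = 5f XOR 6c = 33

[44, 111, 162, 78, 151, 51]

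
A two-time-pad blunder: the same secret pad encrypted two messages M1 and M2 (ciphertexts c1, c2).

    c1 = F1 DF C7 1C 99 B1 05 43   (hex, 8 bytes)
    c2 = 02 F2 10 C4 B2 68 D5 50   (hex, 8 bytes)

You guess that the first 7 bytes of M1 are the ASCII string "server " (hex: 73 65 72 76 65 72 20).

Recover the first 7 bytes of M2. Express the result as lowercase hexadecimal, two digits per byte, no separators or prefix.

8048a5ae4eabf0

First, c1 ⊕ c2 = (M1 ⊕ K) ⊕ (M2 ⊕ K) = M1 ⊕ M2, so the key drops out. Then M2 = (M1 ⊕ M2) ⊕ M1 over the first 7 bytes.
byte 0: (f1 xor 02) xor 73 = f3 xor 73 = 80
byte 1: (df xor f2) xor 65 = 2d xor 65 = 48
byte 2: (c7 xor 10) xor 72 = d7 xor 72 = a5
byte 3: (1c xor c4) xor 76 = d8 xor 76 = ae
byte 4: (99 xor b2) xor 65 = 2b xor 65 = 4e
byte 5: (b1 xor 68) xor 72 = d9 xor 72 = ab
byte 6: (05 xor d5) xor 20 = d0 xor 20 = f0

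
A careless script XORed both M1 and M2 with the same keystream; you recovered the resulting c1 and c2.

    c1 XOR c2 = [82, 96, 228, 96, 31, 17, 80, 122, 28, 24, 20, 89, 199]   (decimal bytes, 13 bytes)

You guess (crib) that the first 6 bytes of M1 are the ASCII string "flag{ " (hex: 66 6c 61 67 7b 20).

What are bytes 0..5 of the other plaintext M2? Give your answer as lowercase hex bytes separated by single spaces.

Since c1 ⊕ c2 = M1 ⊕ M2, XORing with the guessed M1 bytes yields the corresponding M2 bytes: M2 = (c1 ⊕ c2) ⊕ M1.
byte 0: 52 XOR 66 = 34
byte 1: 60 XOR 6c = 0c
byte 2: e4 XOR 61 = 85
byte 3: 60 XOR 67 = 07
byte 4: 1f XOR 7b = 64
byte 5: 11 XOR 20 = 31

34 0c 85 07 64 31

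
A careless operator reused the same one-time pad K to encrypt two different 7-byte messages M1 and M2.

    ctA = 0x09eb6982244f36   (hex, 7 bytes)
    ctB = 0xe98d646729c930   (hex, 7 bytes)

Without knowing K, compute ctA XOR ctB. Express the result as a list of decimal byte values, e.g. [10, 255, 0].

ctA ⊕ ctB = (M1 ⊕ K) ⊕ (M2 ⊕ K) = M1 ⊕ M2 — the shared key cancels under XOR.
09 ⊕ e9 = e0
eb ⊕ 8d = 66
69 ⊕ 64 = 0d
82 ⊕ 67 = e5
24 ⊕ 29 = 0d
4f ⊕ c9 = 86
36 ⊕ 30 = 06

[224, 102, 13, 229, 13, 134, 6]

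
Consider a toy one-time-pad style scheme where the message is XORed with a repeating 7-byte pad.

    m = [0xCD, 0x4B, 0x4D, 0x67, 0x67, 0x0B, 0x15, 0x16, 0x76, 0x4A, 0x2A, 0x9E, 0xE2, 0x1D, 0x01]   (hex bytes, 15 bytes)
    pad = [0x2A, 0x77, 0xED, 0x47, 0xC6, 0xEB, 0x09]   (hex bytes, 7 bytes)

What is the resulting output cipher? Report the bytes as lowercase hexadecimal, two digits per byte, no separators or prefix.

The 7-byte key repeats, so the effective keystream is 2a 77 ed 47 c6 eb 09 2a 77 ed 47 c6 eb 09 2a.
byte 0: 205 xor  42 = 231
byte 1:  75 xor 119 =  60
byte 2:  77 xor 237 = 160
byte 3: 103 xor  71 =  32
byte 4: 103 xor 198 = 161
byte 5:  11 xor 235 = 224
byte 6:  21 xor   9 =  28
byte 7:  22 xor  42 =  60
byte 8: 118 xor 119 =   1
byte 9:  74 xor 237 = 167
byte 10:  42 xor  71 = 109
byte 11: 158 xor 198 =  88
byte 12: 226 xor 235 =   9
byte 13:  29 xor   9 =  20
byte 14:   1 xor  42 =  43

e73ca020a1e01c3c01a76d5809142b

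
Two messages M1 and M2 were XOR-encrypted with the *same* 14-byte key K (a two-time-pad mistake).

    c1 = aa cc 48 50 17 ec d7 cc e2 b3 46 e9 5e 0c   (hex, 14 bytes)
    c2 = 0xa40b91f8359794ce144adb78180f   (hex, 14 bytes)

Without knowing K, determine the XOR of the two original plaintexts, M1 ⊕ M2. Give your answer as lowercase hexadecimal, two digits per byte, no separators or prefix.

0ec7d9a8227b4302f6f99d914603

c1 ⊕ c2 = (M1 ⊕ K) ⊕ (M2 ⊕ K) = M1 ⊕ M2 — the shared key cancels under XOR.
aa ^ a4 = 0e
cc ^ 0b = c7
48 ^ 91 = d9
50 ^ f8 = a8
17 ^ 35 = 22
ec ^ 97 = 7b
d7 ^ 94 = 43
cc ^ ce = 02
e2 ^ 14 = f6
b3 ^ 4a = f9
46 ^ db = 9d
e9 ^ 78 = 91
5e ^ 18 = 46
0c ^ 0f = 03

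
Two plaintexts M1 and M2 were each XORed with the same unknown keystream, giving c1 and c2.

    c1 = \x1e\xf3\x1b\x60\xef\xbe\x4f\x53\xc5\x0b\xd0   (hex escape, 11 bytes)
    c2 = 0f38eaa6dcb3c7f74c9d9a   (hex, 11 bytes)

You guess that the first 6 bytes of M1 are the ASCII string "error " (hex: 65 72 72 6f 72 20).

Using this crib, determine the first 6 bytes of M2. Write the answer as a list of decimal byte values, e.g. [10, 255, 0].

First, c1 ⊕ c2 = (M1 ⊕ K) ⊕ (M2 ⊕ K) = M1 ⊕ M2, so the key drops out. Then M2 = (M1 ⊕ M2) ⊕ M1 over the first 6 bytes.
byte 0: (1e ^ 0f) ^ 65 = 11 ^ 65 = 74
byte 1: (f3 ^ 38) ^ 72 = cb ^ 72 = b9
byte 2: (1b ^ ea) ^ 72 = f1 ^ 72 = 83
byte 3: (60 ^ a6) ^ 6f = c6 ^ 6f = a9
byte 4: (ef ^ dc) ^ 72 = 33 ^ 72 = 41
byte 5: (be ^ b3) ^ 20 = 0d ^ 20 = 2d

[116, 185, 131, 169, 65, 45]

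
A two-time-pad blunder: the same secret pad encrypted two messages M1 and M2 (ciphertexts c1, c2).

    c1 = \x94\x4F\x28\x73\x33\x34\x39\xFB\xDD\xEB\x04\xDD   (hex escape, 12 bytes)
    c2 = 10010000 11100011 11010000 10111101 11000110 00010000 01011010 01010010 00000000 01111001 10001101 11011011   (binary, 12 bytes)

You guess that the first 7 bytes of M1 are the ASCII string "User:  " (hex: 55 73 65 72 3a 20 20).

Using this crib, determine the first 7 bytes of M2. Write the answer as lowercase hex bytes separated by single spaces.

51 df 9d bc cf 04 43

First, c1 ⊕ c2 = (M1 ⊕ K) ⊕ (M2 ⊕ K) = M1 ⊕ M2, so the key drops out. Then M2 = (M1 ⊕ M2) ⊕ M1 over the first 7 bytes.
byte 0: (94 ⊕ 90) ⊕ 55 = 04 ⊕ 55 = 51
byte 1: (4f ⊕ e3) ⊕ 73 = ac ⊕ 73 = df
byte 2: (28 ⊕ d0) ⊕ 65 = f8 ⊕ 65 = 9d
byte 3: (73 ⊕ bd) ⊕ 72 = ce ⊕ 72 = bc
byte 4: (33 ⊕ c6) ⊕ 3a = f5 ⊕ 3a = cf
byte 5: (34 ⊕ 10) ⊕ 20 = 24 ⊕ 20 = 04
byte 6: (39 ⊕ 5a) ⊕ 20 = 63 ⊕ 20 = 43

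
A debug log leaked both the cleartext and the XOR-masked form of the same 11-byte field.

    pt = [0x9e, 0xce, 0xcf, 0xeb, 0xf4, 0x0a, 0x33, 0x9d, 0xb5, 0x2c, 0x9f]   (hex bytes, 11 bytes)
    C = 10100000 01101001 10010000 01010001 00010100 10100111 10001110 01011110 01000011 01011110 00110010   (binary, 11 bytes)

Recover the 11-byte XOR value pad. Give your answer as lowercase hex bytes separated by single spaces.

3e a7 5f ba e0 ad bd c3 f6 72 ad

Since C = pt ⊕ pad, XORing both sides with pt gives pad = pt ⊕ C.
byte 0: 158 ⊕ 160 =  62
byte 1: 206 ⊕ 105 = 167
byte 2: 207 ⊕ 144 =  95
byte 3: 235 ⊕  81 = 186
byte 4: 244 ⊕  20 = 224
byte 5:  10 ⊕ 167 = 173
byte 6:  51 ⊕ 142 = 189
byte 7: 157 ⊕  94 = 195
byte 8: 181 ⊕  67 = 246
byte 9:  44 ⊕  94 = 114
byte 10: 159 ⊕  50 = 173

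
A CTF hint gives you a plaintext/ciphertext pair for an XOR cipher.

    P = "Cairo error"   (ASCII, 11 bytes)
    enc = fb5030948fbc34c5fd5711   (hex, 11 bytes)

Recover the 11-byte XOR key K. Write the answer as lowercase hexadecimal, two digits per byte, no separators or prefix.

b83159e6e09c51b78f3863

Since enc = P ⊕ K, XORing both sides with P gives K = P ⊕ enc.
byte 0:  67 ^ 251 = 184
byte 1:  97 ^  80 =  49
byte 2: 105 ^  48 =  89
byte 3: 114 ^ 148 = 230
byte 4: 111 ^ 143 = 224
byte 5:  32 ^ 188 = 156
byte 6: 101 ^  52 =  81
byte 7: 114 ^ 197 = 183
byte 8: 114 ^ 253 = 143
byte 9: 111 ^  87 =  56
byte 10: 114 ^  17 =  99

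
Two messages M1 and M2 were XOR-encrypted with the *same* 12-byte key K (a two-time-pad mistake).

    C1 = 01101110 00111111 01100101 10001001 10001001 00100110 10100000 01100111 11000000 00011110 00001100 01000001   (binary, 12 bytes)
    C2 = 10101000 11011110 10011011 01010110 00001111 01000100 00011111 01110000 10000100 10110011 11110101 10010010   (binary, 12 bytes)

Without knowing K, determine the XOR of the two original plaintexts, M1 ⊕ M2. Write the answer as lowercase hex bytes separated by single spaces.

c6 e1 fe df 86 62 bf 17 44 ad f9 d3

C1 ⊕ C2 = (M1 ⊕ K) ⊕ (M2 ⊕ K) = M1 ⊕ M2 — the shared key cancels under XOR.
byte 0: 6e ^ a8 = c6
byte 1: 3f ^ de = e1
byte 2: 65 ^ 9b = fe
byte 3: 89 ^ 56 = df
byte 4: 89 ^ 0f = 86
byte 5: 26 ^ 44 = 62
byte 6: a0 ^ 1f = bf
byte 7: 67 ^ 70 = 17
byte 8: c0 ^ 84 = 44
byte 9: 1e ^ b3 = ad
byte 10: 0c ^ f5 = f9
byte 11: 41 ^ 92 = d3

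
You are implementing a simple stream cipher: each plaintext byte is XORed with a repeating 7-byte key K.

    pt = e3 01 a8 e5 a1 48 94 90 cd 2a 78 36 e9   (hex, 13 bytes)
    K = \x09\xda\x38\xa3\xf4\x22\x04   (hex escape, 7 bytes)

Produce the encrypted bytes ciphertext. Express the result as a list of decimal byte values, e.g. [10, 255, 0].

The 7-byte key repeats, so the effective keystream is 09 da 38 a3 f4 22 04 09 da 38 a3 f4 22.
byte 0: 227 xor   9 = 234
byte 1:   1 xor 218 = 219
byte 2: 168 xor  56 = 144
byte 3: 229 xor 163 =  70
byte 4: 161 xor 244 =  85
byte 5:  72 xor  34 = 106
byte 6: 148 xor   4 = 144
byte 7: 144 xor   9 = 153
byte 8: 205 xor 218 =  23
byte 9:  42 xor  56 =  18
byte 10: 120 xor 163 = 219
byte 11:  54 xor 244 = 194
byte 12: 233 xor  34 = 203

[234, 219, 144, 70, 85, 106, 144, 153, 23, 18, 219, 194, 203]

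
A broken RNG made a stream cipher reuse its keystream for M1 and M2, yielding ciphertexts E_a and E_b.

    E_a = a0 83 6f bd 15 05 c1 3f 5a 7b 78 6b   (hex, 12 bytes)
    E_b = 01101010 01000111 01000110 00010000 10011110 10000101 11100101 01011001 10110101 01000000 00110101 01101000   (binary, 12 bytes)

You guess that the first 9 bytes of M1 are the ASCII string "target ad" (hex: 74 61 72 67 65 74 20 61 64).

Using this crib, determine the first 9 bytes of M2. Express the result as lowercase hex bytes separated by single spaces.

be a5 5b ca ee f4 04 07 8b

First, E_a ⊕ E_b = (M1 ⊕ K) ⊕ (M2 ⊕ K) = M1 ⊕ M2, so the key drops out. Then M2 = (M1 ⊕ M2) ⊕ M1 over the first 9 bytes.
byte 0: (a0 XOR 6a) XOR 74 = ca XOR 74 = be
byte 1: (83 XOR 47) XOR 61 = c4 XOR 61 = a5
byte 2: (6f XOR 46) XOR 72 = 29 XOR 72 = 5b
byte 3: (bd XOR 10) XOR 67 = ad XOR 67 = ca
byte 4: (15 XOR 9e) XOR 65 = 8b XOR 65 = ee
byte 5: (05 XOR 85) XOR 74 = 80 XOR 74 = f4
byte 6: (c1 XOR e5) XOR 20 = 24 XOR 20 = 04
byte 7: (3f XOR 59) XOR 61 = 66 XOR 61 = 07
byte 8: (5a XOR b5) XOR 64 = ef XOR 64 = 8b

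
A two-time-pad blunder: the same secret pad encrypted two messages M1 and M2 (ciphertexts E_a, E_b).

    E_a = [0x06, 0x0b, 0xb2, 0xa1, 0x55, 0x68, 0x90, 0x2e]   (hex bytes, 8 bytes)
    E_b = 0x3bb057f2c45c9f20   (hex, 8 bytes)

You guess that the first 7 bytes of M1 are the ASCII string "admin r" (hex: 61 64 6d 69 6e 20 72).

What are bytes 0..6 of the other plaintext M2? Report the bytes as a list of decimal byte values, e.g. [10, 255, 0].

[92, 223, 136, 58, 255, 20, 125]

First, E_a ⊕ E_b = (M1 ⊕ K) ⊕ (M2 ⊕ K) = M1 ⊕ M2, so the key drops out. Then M2 = (M1 ⊕ M2) ⊕ M1 over the first 7 bytes.
byte 0: (06 ^ 3b) ^ 61 = 3d ^ 61 = 5c
byte 1: (0b ^ b0) ^ 64 = bb ^ 64 = df
byte 2: (b2 ^ 57) ^ 6d = e5 ^ 6d = 88
byte 3: (a1 ^ f2) ^ 69 = 53 ^ 69 = 3a
byte 4: (55 ^ c4) ^ 6e = 91 ^ 6e = ff
byte 5: (68 ^ 5c) ^ 20 = 34 ^ 20 = 14
byte 6: (90 ^ 9f) ^ 72 = 0f ^ 72 = 7d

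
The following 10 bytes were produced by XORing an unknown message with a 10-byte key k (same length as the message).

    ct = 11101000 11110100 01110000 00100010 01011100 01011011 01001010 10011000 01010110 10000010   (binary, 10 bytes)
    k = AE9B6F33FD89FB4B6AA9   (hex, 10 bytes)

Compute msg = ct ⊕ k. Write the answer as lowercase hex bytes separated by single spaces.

46 6f 1f 11 a1 d2 b1 d3 3c 2b

XOR is its own inverse, so applying the key byte-wise gives the result directly.
e8 ⊕ ae = 46
f4 ⊕ 9b = 6f
70 ⊕ 6f = 1f
22 ⊕ 33 = 11
5c ⊕ fd = a1
5b ⊕ 89 = d2
4a ⊕ fb = b1
98 ⊕ 4b = d3
56 ⊕ 6a = 3c
82 ⊕ a9 = 2b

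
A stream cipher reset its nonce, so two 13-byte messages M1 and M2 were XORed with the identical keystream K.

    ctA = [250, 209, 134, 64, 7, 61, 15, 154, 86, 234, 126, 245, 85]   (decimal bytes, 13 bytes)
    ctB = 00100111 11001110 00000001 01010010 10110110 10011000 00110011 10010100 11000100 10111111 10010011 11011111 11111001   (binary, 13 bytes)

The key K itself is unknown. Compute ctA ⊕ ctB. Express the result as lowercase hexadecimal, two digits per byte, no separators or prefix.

ctA ⊕ ctB = (M1 ⊕ K) ⊕ (M2 ⊕ K) = M1 ⊕ M2 — the shared key cancels under XOR.
byte 0: 250 XOR  39 = 221
byte 1: 209 XOR 206 =  31
byte 2: 134 XOR   1 = 135
byte 3:  64 XOR  82 =  18
byte 4:   7 XOR 182 = 177
byte 5:  61 XOR 152 = 165
byte 6:  15 XOR  51 =  60
byte 7: 154 XOR 148 =  14
byte 8:  86 XOR 196 = 146
byte 9: 234 XOR 191 =  85
byte 10: 126 XOR 147 = 237
byte 11: 245 XOR 223 =  42
byte 12:  85 XOR 249 = 172

dd1f8712b1a53c0e9255ed2aac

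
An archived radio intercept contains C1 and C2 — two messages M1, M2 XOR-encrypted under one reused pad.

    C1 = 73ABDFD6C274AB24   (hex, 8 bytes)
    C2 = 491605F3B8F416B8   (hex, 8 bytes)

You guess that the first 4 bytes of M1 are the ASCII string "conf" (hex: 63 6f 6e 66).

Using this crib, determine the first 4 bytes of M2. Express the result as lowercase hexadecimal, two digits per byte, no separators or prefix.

First, C1 ⊕ C2 = (M1 ⊕ K) ⊕ (M2 ⊕ K) = M1 ⊕ M2, so the key drops out. Then M2 = (M1 ⊕ M2) ⊕ M1 over the first 4 bytes.
byte 0: (73 XOR 49) XOR 63 = 3a XOR 63 = 59
byte 1: (ab XOR 16) XOR 6f = bd XOR 6f = d2
byte 2: (df XOR 05) XOR 6e = da XOR 6e = b4
byte 3: (d6 XOR f3) XOR 66 = 25 XOR 66 = 43

59d2b443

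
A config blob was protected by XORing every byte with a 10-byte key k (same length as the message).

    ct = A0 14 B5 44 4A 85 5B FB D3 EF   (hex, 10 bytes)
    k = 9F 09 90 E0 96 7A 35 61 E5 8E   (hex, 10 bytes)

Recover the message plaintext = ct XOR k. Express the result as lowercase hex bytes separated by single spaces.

3f 1d 25 a4 dc ff 6e 9a 36 61

XOR is its own inverse, so applying the key byte-wise gives the result directly.
byte 0: a0 ^ 9f = 3f
byte 1: 14 ^ 09 = 1d
byte 2: b5 ^ 90 = 25
byte 3: 44 ^ e0 = a4
byte 4: 4a ^ 96 = dc
byte 5: 85 ^ 7a = ff
byte 6: 5b ^ 35 = 6e
byte 7: fb ^ 61 = 9a
byte 8: d3 ^ e5 = 36
byte 9: ef ^ 8e = 61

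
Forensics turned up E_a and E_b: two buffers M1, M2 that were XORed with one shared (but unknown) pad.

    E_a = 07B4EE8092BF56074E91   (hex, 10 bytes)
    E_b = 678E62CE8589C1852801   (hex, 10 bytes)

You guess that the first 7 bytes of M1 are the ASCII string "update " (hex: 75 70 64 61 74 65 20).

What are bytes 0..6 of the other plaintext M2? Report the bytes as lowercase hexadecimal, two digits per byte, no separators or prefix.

154ae82f6353b7

First, E_a ⊕ E_b = (M1 ⊕ K) ⊕ (M2 ⊕ K) = M1 ⊕ M2, so the key drops out. Then M2 = (M1 ⊕ M2) ⊕ M1 over the first 7 bytes.
byte 0: (07 ⊕ 67) ⊕ 75 = 60 ⊕ 75 = 15
byte 1: (b4 ⊕ 8e) ⊕ 70 = 3a ⊕ 70 = 4a
byte 2: (ee ⊕ 62) ⊕ 64 = 8c ⊕ 64 = e8
byte 3: (80 ⊕ ce) ⊕ 61 = 4e ⊕ 61 = 2f
byte 4: (92 ⊕ 85) ⊕ 74 = 17 ⊕ 74 = 63
byte 5: (bf ⊕ 89) ⊕ 65 = 36 ⊕ 65 = 53
byte 6: (56 ⊕ c1) ⊕ 20 = 97 ⊕ 20 = b7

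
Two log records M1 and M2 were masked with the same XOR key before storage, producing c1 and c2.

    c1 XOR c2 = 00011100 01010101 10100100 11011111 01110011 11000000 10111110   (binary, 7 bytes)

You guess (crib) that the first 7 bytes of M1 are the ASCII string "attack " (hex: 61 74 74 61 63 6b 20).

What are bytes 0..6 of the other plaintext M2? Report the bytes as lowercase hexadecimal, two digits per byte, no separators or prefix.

Since c1 ⊕ c2 = M1 ⊕ M2, XORing with the guessed M1 bytes yields the corresponding M2 bytes: M2 = (c1 ⊕ c2) ⊕ M1.
byte 0: 1c xor 61 = 7d
byte 1: 55 xor 74 = 21
byte 2: a4 xor 74 = d0
byte 3: df xor 61 = be
byte 4: 73 xor 63 = 10
byte 5: c0 xor 6b = ab
byte 6: be xor 20 = 9e

7d21d0be10ab9e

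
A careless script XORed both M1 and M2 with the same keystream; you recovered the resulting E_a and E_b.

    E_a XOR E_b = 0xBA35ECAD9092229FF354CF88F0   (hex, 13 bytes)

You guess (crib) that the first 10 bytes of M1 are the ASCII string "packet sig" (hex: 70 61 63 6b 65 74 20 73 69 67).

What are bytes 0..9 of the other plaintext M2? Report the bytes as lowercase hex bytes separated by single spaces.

ca 54 8f c6 f5 e6 02 ec 9a 33

Since E_a ⊕ E_b = M1 ⊕ M2, XORing with the guessed M1 bytes yields the corresponding M2 bytes: M2 = (E_a ⊕ E_b) ⊕ M1.
10111010 XOR 01110000 = 11001010
00110101 XOR 01100001 = 01010100
11101100 XOR 01100011 = 10001111
10101101 XOR 01101011 = 11000110
10010000 XOR 01100101 = 11110101
10010010 XOR 01110100 = 11100110
00100010 XOR 00100000 = 00000010
10011111 XOR 01110011 = 11101100
11110011 XOR 01101001 = 10011010
01010100 XOR 01100111 = 00110011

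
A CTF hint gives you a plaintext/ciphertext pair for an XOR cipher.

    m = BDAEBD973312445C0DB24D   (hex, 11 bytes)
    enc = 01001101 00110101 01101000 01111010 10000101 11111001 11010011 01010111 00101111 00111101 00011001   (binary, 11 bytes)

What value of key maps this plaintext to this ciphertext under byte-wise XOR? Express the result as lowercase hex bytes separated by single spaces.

f0 9b d5 ed b6 eb 97 0b 22 8f 54

Since enc = m ⊕ key, XORing both sides with m gives key = m ⊕ enc.
bd XOR 4d = f0
ae XOR 35 = 9b
bd XOR 68 = d5
97 XOR 7a = ed
33 XOR 85 = b6
12 XOR f9 = eb
44 XOR d3 = 97
5c XOR 57 = 0b
0d XOR 2f = 22
b2 XOR 3d = 8f
4d XOR 19 = 54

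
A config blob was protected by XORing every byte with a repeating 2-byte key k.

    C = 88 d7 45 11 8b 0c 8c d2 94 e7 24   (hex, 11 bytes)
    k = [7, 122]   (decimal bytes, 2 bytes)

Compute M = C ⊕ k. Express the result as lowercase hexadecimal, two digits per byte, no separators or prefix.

8fad426b8c768ba8939d23

The 2-byte key repeats, so the effective keystream is 07 7a 07 7a 07 7a 07 7a 07 7a 07.
byte 0: 136 xor   7 = 143
byte 1: 215 xor 122 = 173
byte 2:  69 xor   7 =  66
byte 3:  17 xor 122 = 107
byte 4: 139 xor   7 = 140
byte 5:  12 xor 122 = 118
byte 6: 140 xor   7 = 139
byte 7: 210 xor 122 = 168
byte 8: 148 xor   7 = 147
byte 9: 231 xor 122 = 157
byte 10:  36 xor   7 =  35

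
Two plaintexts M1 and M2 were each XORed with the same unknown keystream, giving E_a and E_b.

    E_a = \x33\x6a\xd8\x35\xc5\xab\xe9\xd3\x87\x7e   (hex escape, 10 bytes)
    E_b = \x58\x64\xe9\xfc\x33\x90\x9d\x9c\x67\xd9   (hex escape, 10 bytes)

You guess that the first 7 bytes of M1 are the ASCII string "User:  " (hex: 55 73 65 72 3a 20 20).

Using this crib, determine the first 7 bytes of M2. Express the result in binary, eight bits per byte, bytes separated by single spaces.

First, E_a ⊕ E_b = (M1 ⊕ K) ⊕ (M2 ⊕ K) = M1 ⊕ M2, so the key drops out. Then M2 = (M1 ⊕ M2) ⊕ M1 over the first 7 bytes.
byte 0: (33 ⊕ 58) ⊕ 55 = 6b ⊕ 55 = 3e
byte 1: (6a ⊕ 64) ⊕ 73 = 0e ⊕ 73 = 7d
byte 2: (d8 ⊕ e9) ⊕ 65 = 31 ⊕ 65 = 54
byte 3: (35 ⊕ fc) ⊕ 72 = c9 ⊕ 72 = bb
byte 4: (c5 ⊕ 33) ⊕ 3a = f6 ⊕ 3a = cc
byte 5: (ab ⊕ 90) ⊕ 20 = 3b ⊕ 20 = 1b
byte 6: (e9 ⊕ 9d) ⊕ 20 = 74 ⊕ 20 = 54

00111110 01111101 01010100 10111011 11001100 00011011 01010100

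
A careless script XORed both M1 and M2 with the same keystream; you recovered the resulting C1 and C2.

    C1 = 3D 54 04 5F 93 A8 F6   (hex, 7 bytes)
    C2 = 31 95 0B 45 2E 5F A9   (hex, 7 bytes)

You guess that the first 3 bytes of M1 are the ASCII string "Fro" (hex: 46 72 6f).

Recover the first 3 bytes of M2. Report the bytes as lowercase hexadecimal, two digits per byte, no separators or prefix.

4ab360

First, C1 ⊕ C2 = (M1 ⊕ K) ⊕ (M2 ⊕ K) = M1 ⊕ M2, so the key drops out. Then M2 = (M1 ⊕ M2) ⊕ M1 over the first 3 bytes.
byte 0: (3d xor 31) xor 46 = 0c xor 46 = 4a
byte 1: (54 xor 95) xor 72 = c1 xor 72 = b3
byte 2: (04 xor 0b) xor 6f = 0f xor 6f = 60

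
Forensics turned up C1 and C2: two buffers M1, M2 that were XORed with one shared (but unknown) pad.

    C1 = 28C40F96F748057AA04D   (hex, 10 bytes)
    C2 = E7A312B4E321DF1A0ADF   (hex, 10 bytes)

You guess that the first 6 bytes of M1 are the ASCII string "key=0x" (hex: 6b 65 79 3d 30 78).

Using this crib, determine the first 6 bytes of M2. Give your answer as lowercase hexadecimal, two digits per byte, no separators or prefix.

a402641f2411

First, C1 ⊕ C2 = (M1 ⊕ K) ⊕ (M2 ⊕ K) = M1 ⊕ M2, so the key drops out. Then M2 = (M1 ⊕ M2) ⊕ M1 over the first 6 bytes.
byte 0: (28 xor e7) xor 6b = cf xor 6b = a4
byte 1: (c4 xor a3) xor 65 = 67 xor 65 = 02
byte 2: (0f xor 12) xor 79 = 1d xor 79 = 64
byte 3: (96 xor b4) xor 3d = 22 xor 3d = 1f
byte 4: (f7 xor e3) xor 30 = 14 xor 30 = 24
byte 5: (48 xor 21) xor 78 = 69 xor 78 = 11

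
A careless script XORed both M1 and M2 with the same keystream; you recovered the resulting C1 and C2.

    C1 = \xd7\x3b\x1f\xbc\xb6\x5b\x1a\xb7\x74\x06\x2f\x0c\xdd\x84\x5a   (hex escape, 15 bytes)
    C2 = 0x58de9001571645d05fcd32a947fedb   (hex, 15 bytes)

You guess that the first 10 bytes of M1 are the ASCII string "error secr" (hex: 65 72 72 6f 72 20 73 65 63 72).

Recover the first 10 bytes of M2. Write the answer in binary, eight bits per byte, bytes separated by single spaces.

First, C1 ⊕ C2 = (M1 ⊕ K) ⊕ (M2 ⊕ K) = M1 ⊕ M2, so the key drops out. Then M2 = (M1 ⊕ M2) ⊕ M1 over the first 10 bytes.
byte 0: (d7 ^ 58) ^ 65 = 8f ^ 65 = ea
byte 1: (3b ^ de) ^ 72 = e5 ^ 72 = 97
byte 2: (1f ^ 90) ^ 72 = 8f ^ 72 = fd
byte 3: (bc ^ 01) ^ 6f = bd ^ 6f = d2
byte 4: (b6 ^ 57) ^ 72 = e1 ^ 72 = 93
byte 5: (5b ^ 16) ^ 20 = 4d ^ 20 = 6d
byte 6: (1a ^ 45) ^ 73 = 5f ^ 73 = 2c
byte 7: (b7 ^ d0) ^ 65 = 67 ^ 65 = 02
byte 8: (74 ^ 5f) ^ 63 = 2b ^ 63 = 48
byte 9: (06 ^ cd) ^ 72 = cb ^ 72 = b9

11101010 10010111 11111101 11010010 10010011 01101101 00101100 00000010 01001000 10111001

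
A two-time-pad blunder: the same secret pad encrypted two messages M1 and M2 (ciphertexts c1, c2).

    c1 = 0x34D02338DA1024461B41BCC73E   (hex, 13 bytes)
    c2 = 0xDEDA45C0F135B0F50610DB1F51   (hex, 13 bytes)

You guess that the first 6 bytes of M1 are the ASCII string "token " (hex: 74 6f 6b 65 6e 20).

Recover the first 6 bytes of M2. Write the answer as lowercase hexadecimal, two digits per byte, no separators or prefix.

9e650d9d4505

First, c1 ⊕ c2 = (M1 ⊕ K) ⊕ (M2 ⊕ K) = M1 ⊕ M2, so the key drops out. Then M2 = (M1 ⊕ M2) ⊕ M1 over the first 6 bytes.
byte 0: (34 XOR de) XOR 74 = ea XOR 74 = 9e
byte 1: (d0 XOR da) XOR 6f = 0a XOR 6f = 65
byte 2: (23 XOR 45) XOR 6b = 66 XOR 6b = 0d
byte 3: (38 XOR c0) XOR 65 = f8 XOR 65 = 9d
byte 4: (da XOR f1) XOR 6e = 2b XOR 6e = 45
byte 5: (10 XOR 35) XOR 20 = 25 XOR 20 = 05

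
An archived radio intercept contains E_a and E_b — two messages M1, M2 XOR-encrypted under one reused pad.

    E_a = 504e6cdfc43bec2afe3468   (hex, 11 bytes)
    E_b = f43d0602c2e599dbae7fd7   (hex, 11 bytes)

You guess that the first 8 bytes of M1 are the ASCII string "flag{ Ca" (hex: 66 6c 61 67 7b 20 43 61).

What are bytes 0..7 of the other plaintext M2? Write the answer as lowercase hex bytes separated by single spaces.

First, E_a ⊕ E_b = (M1 ⊕ K) ⊕ (M2 ⊕ K) = M1 ⊕ M2, so the key drops out. Then M2 = (M1 ⊕ M2) ⊕ M1 over the first 8 bytes.
byte 0: (50 XOR f4) XOR 66 = a4 XOR 66 = c2
byte 1: (4e XOR 3d) XOR 6c = 73 XOR 6c = 1f
byte 2: (6c XOR 06) XOR 61 = 6a XOR 61 = 0b
byte 3: (df XOR 02) XOR 67 = dd XOR 67 = ba
byte 4: (c4 XOR c2) XOR 7b = 06 XOR 7b = 7d
byte 5: (3b XOR e5) XOR 20 = de XOR 20 = fe
byte 6: (ec XOR 99) XOR 43 = 75 XOR 43 = 36
byte 7: (2a XOR db) XOR 61 = f1 XOR 61 = 90

c2 1f 0b ba 7d fe 36 90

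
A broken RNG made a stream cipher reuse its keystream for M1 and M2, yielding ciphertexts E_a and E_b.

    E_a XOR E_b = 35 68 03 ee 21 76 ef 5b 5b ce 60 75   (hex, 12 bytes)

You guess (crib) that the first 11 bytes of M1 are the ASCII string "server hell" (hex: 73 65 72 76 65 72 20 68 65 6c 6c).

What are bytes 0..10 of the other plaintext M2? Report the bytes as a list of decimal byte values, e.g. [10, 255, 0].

[70, 13, 113, 152, 68, 4, 207, 51, 62, 162, 12]

Since E_a ⊕ E_b = M1 ⊕ M2, XORing with the guessed M1 bytes yields the corresponding M2 bytes: M2 = (E_a ⊕ E_b) ⊕ M1.
 53 ^ 115 =  70
104 ^ 101 =  13
  3 ^ 114 = 113
238 ^ 118 = 152
 33 ^ 101 =  68
118 ^ 114 =   4
239 ^  32 = 207
 91 ^ 104 =  51
 91 ^ 101 =  62
206 ^ 108 = 162
 96 ^ 108 =  12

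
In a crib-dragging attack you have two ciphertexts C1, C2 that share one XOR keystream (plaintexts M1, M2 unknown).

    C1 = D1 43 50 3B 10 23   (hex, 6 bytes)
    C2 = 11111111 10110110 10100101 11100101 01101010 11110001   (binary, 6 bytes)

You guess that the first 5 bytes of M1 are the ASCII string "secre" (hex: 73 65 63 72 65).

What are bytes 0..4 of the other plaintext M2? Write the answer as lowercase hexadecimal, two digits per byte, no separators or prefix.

5d9096ac1f

First, C1 ⊕ C2 = (M1 ⊕ K) ⊕ (M2 ⊕ K) = M1 ⊕ M2, so the key drops out. Then M2 = (M1 ⊕ M2) ⊕ M1 over the first 5 bytes.
byte 0: (d1 xor ff) xor 73 = 2e xor 73 = 5d
byte 1: (43 xor b6) xor 65 = f5 xor 65 = 90
byte 2: (50 xor a5) xor 63 = f5 xor 63 = 96
byte 3: (3b xor e5) xor 72 = de xor 72 = ac
byte 4: (10 xor 6a) xor 65 = 7a xor 65 = 1f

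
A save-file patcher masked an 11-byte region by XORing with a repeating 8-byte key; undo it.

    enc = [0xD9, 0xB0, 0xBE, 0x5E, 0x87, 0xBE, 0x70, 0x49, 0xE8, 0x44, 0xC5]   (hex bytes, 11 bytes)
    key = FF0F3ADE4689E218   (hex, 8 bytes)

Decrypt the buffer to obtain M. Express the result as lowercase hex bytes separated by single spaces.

26 bf 84 80 c1 37 92 51 17 4b ff

The 8-byte key repeats, so the effective keystream is ff 0f 3a de 46 89 e2 18 ff 0f 3a.
byte 0: d9 ⊕ ff = 26
byte 1: b0 ⊕ 0f = bf
byte 2: be ⊕ 3a = 84
byte 3: 5e ⊕ de = 80
byte 4: 87 ⊕ 46 = c1
byte 5: be ⊕ 89 = 37
byte 6: 70 ⊕ e2 = 92
byte 7: 49 ⊕ 18 = 51
byte 8: e8 ⊕ ff = 17
byte 9: 44 ⊕ 0f = 4b
byte 10: c5 ⊕ 3a = ff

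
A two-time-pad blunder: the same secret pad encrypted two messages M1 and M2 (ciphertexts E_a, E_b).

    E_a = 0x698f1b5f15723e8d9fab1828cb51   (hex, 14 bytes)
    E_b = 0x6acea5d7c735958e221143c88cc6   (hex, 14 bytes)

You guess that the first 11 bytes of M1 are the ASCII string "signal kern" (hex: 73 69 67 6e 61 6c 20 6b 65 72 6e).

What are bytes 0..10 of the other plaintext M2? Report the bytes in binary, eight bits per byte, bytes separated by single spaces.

First, E_a ⊕ E_b = (M1 ⊕ K) ⊕ (M2 ⊕ K) = M1 ⊕ M2, so the key drops out. Then M2 = (M1 ⊕ M2) ⊕ M1 over the first 11 bytes.
byte 0: (69 ⊕ 6a) ⊕ 73 = 03 ⊕ 73 = 70
byte 1: (8f ⊕ ce) ⊕ 69 = 41 ⊕ 69 = 28
byte 2: (1b ⊕ a5) ⊕ 67 = be ⊕ 67 = d9
byte 3: (5f ⊕ d7) ⊕ 6e = 88 ⊕ 6e = e6
byte 4: (15 ⊕ c7) ⊕ 61 = d2 ⊕ 61 = b3
byte 5: (72 ⊕ 35) ⊕ 6c = 47 ⊕ 6c = 2b
byte 6: (3e ⊕ 95) ⊕ 20 = ab ⊕ 20 = 8b
byte 7: (8d ⊕ 8e) ⊕ 6b = 03 ⊕ 6b = 68
byte 8: (9f ⊕ 22) ⊕ 65 = bd ⊕ 65 = d8
byte 9: (ab ⊕ 11) ⊕ 72 = ba ⊕ 72 = c8
byte 10: (18 ⊕ 43) ⊕ 6e = 5b ⊕ 6e = 35

01110000 00101000 11011001 11100110 10110011 00101011 10001011 01101000 11011000 11001000 00110101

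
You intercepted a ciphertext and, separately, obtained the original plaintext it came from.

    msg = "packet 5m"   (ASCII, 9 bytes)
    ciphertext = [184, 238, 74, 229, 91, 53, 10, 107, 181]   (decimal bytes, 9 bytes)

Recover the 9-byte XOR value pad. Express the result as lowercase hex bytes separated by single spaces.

c8 8f 29 8e 3e 41 2a 5e d8

Since ciphertext = msg ⊕ pad, XORing both sides with msg gives pad = msg ⊕ ciphertext.
70 ⊕ b8 = c8
61 ⊕ ee = 8f
63 ⊕ 4a = 29
6b ⊕ e5 = 8e
65 ⊕ 5b = 3e
74 ⊕ 35 = 41
20 ⊕ 0a = 2a
35 ⊕ 6b = 5e
6d ⊕ b5 = d8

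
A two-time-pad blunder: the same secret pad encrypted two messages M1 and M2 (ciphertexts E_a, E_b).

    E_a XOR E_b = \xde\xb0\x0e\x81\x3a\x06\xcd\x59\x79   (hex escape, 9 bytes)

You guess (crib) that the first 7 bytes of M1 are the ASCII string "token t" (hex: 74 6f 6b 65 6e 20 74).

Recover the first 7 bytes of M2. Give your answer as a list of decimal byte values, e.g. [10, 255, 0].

Since E_a ⊕ E_b = M1 ⊕ M2, XORing with the guessed M1 bytes yields the corresponding M2 bytes: M2 = (E_a ⊕ E_b) ⊕ M1.
de ⊕ 74 = aa
b0 ⊕ 6f = df
0e ⊕ 6b = 65
81 ⊕ 65 = e4
3a ⊕ 6e = 54
06 ⊕ 20 = 26
cd ⊕ 74 = b9

[170, 223, 101, 228, 84, 38, 185]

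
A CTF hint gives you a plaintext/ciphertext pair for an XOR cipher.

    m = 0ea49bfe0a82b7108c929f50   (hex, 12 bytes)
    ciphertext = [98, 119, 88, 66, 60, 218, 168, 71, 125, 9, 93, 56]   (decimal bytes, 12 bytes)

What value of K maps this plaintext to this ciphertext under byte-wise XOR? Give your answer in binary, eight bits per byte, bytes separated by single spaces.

Since ciphertext = m ⊕ K, XORing both sides with m gives K = m ⊕ ciphertext.
 14 ⊕  98 = 108
164 ⊕ 119 = 211
155 ⊕  88 = 195
254 ⊕  66 = 188
 10 ⊕  60 =  54
130 ⊕ 218 =  88
183 ⊕ 168 =  31
 16 ⊕  71 =  87
140 ⊕ 125 = 241
146 ⊕   9 = 155
159 ⊕  93 = 194
 80 ⊕  56 = 104

01101100 11010011 11000011 10111100 00110110 01011000 00011111 01010111 11110001 10011011 11000010 01101000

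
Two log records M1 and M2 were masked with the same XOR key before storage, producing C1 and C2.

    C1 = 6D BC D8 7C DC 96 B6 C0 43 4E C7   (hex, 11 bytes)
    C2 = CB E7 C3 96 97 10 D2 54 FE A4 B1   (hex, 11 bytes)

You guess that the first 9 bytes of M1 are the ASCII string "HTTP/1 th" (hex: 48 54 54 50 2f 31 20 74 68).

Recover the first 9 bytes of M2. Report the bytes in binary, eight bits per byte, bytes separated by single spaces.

First, C1 ⊕ C2 = (M1 ⊕ K) ⊕ (M2 ⊕ K) = M1 ⊕ M2, so the key drops out. Then M2 = (M1 ⊕ M2) ⊕ M1 over the first 9 bytes.
byte 0: (6d XOR cb) XOR 48 = a6 XOR 48 = ee
byte 1: (bc XOR e7) XOR 54 = 5b XOR 54 = 0f
byte 2: (d8 XOR c3) XOR 54 = 1b XOR 54 = 4f
byte 3: (7c XOR 96) XOR 50 = ea XOR 50 = ba
byte 4: (dc XOR 97) XOR 2f = 4b XOR 2f = 64
byte 5: (96 XOR 10) XOR 31 = 86 XOR 31 = b7
byte 6: (b6 XOR d2) XOR 20 = 64 XOR 20 = 44
byte 7: (c0 XOR 54) XOR 74 = 94 XOR 74 = e0
byte 8: (43 XOR fe) XOR 68 = bd XOR 68 = d5

11101110 00001111 01001111 10111010 01100100 10110111 01000100 11100000 11010101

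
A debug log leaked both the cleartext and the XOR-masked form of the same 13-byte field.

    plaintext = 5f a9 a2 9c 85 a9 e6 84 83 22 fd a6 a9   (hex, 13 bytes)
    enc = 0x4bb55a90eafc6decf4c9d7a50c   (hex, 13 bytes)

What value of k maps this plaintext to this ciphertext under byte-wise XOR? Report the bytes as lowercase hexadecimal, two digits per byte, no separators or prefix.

Since enc = plaintext ⊕ k, XORing both sides with plaintext gives k = plaintext ⊕ enc.
byte 0:  95 ⊕  75 =  20
byte 1: 169 ⊕ 181 =  28
byte 2: 162 ⊕  90 = 248
byte 3: 156 ⊕ 144 =  12
byte 4: 133 ⊕ 234 = 111
byte 5: 169 ⊕ 252 =  85
byte 6: 230 ⊕ 109 = 139
byte 7: 132 ⊕ 236 = 104
byte 8: 131 ⊕ 244 = 119
byte 9:  34 ⊕ 201 = 235
byte 10: 253 ⊕ 215 =  42
byte 11: 166 ⊕ 165 =   3
byte 12: 169 ⊕  12 = 165

141cf80c6f558b6877eb2a03a5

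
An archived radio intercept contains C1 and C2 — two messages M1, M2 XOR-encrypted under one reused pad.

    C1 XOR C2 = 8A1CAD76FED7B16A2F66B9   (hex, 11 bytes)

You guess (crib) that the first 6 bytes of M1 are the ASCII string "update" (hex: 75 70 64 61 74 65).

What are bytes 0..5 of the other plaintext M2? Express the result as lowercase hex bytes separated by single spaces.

ff 6c c9 17 8a b2

Since C1 ⊕ C2 = M1 ⊕ M2, XORing with the guessed M1 bytes yields the corresponding M2 bytes: M2 = (C1 ⊕ C2) ⊕ M1.
byte 0: 138 xor 117 = 255
byte 1:  28 xor 112 = 108
byte 2: 173 xor 100 = 201
byte 3: 118 xor  97 =  23
byte 4: 254 xor 116 = 138
byte 5: 215 xor 101 = 178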